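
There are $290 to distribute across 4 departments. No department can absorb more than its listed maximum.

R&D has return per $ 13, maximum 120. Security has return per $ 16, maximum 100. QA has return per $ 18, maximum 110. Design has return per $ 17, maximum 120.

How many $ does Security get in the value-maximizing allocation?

60

Highest return per $ first: QA 18 > Design 17 > Security 16 > R&D 13.
QA: +110 to 110 (cap) → 180 left.
Design: +120 to 120 (cap) → 60 left.
Security: +60 (room for 100) → 60. Pool exhausted.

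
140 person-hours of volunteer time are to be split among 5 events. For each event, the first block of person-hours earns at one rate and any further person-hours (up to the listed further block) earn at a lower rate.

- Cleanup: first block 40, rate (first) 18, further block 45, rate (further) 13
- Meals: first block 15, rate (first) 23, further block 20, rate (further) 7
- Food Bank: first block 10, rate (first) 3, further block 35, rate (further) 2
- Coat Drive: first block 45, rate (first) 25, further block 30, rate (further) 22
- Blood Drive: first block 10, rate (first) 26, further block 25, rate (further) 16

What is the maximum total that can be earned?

Treat each block as its own option and order by rate: Blood Drive/first 26 > Coat Drive/first 25 > Meals/first 23 > Coat Drive/second 22 > Cleanup/first 18 > Blood Drive/second 16 > Cleanup/second 13 > Meals/second 7 > Food Bank/first 3 > Food Bank/second 2.
Fill Blood Drive first block (10 at 26) ; 130 left.
Fill Coat Drive first block (45 at 25) ; 85 left.
Meals/first (23): +15 ; 70 left.
Coat Drive second at 22: fill all 30 ; 40 left.
Cleanup/first (18): +40 ; 0 left.
Total = 26×10 + 25×45 + 23×15 + 22×30 + 18×40 = 3110.

3110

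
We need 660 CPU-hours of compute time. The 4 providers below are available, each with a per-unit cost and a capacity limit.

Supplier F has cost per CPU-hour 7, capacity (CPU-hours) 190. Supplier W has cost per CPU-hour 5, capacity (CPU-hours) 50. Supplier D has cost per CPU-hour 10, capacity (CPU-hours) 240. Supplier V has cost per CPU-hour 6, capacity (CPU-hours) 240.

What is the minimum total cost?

4820

Fill from the cheapest provider first.
Supplier W (5): use full 50 → 610 CPU-hours to go.
Supplier V at 6: take all 240 CPU-hours → 370 still needed.
Take 190 from Supplier F at 7 → need 180 more.
Supplier D at 10: take 180 of its 240 → requirement met.
Cost = 50×5 + 240×6 + 190×7 + 180×10 = 4820.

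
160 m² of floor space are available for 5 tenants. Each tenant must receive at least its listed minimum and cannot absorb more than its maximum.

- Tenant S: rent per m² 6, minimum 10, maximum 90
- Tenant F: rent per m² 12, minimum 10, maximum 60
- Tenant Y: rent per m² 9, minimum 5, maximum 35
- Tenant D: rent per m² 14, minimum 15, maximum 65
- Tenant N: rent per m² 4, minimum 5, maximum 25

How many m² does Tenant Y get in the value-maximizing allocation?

Meeting every minimum uses 10+10+5+15+5 = 45 m², leaving 115.
Order the tenants by rent per m²: Tenant D 14 > Tenant F 12 > Tenant Y 9 > Tenant S 6 > Tenant N 4.
Give Tenant D 50 more to hit its cap of 65 → 65 left.
Tenant F takes 50 more to reach its cap of 60 → 15 left.
Only 15 left; Tenant Y takes them to reach 20.

20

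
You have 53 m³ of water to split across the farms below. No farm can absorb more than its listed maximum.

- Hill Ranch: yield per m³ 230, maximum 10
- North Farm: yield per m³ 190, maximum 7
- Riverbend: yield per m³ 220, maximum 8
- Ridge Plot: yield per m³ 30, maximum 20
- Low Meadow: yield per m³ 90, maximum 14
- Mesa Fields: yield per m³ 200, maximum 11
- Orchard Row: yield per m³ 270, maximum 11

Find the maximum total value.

11100

Rank by yield per m³: Orchard Row 270 > Hill Ranch 230 > Riverbend 220 > Mesa Fields 200 > North Farm 190 > Low Meadow 90 > Ridge Plot 30.
Give Orchard Row 11 to hit its cap of 11 ; 42 left.
Give Hill Ranch 10 to hit its cap of 10 ; 32 left.
Riverbend: +8 to 8 (cap) ; 24 left.
Mesa Fields takes 11 to reach its cap of 11 ; 13 left.
North Farm takes 7 to reach its cap of 7 ; 6 left.
Only 6 left; Low Meadow takes them to reach 6.
Total = 230×10 + 190×7 + 220×8 + 90×6 + 200×11 + 270×11 = 11100.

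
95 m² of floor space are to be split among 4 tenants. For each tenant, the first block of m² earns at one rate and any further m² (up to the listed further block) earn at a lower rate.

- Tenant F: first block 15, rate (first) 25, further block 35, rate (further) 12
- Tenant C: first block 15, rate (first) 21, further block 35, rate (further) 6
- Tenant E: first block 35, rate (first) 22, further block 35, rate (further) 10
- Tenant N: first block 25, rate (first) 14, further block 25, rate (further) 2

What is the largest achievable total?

1870

Rank every tier by rate: Tenant F/T1 25 > Tenant E/T1 22 > Tenant C/T1 21 > Tenant N/T1 14 > Tenant F/T2 12 > Tenant E/T2 10 > Tenant C/T2 6 > Tenant N/T2 2.
Tenant F T1 at 25: fill all 15 → 80 left.
Tenant E/T1 (22): +35 → 45 left.
Tenant C/T1 (21): +15 → 30 left.
Tenant N T1 at 14: fill all 25 → 5 left.
Tenant F/T2: +5 of 35 at 12; pool empty.
Total = 25×15 + 22×35 + 21×15 + 14×25 + 12×5 = 1870.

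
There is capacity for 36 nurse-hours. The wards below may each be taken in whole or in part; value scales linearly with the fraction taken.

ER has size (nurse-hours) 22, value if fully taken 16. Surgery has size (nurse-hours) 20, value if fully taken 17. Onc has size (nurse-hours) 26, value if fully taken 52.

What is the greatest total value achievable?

60.5

Rank by value-to-size ratio: Onc 52/26≈2, Surgery 17/20≈0.85, ER 16/22≈0.727.
Take all of Onc (26 nurse-hours, value 52) — 10 nurse-hours left.
Only 10 nurse-hours remain; take 10/20 of Surgery for value 17×10/20 = 8.5.
Total value = 60.5.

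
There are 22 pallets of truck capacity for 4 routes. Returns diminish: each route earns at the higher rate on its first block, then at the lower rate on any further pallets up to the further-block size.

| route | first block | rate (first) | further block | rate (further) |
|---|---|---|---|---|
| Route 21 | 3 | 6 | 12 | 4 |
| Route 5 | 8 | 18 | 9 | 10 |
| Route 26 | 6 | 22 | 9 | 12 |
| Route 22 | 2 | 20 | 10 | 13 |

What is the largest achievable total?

394

Order all 8 blocks by rate: Route 26/first 22 > Route 22/first 20 > Route 5/first 18 > Route 22/second 13 > Route 26/second 12 > Route 5/second 10 > Route 21/first 6 > Route 21/second 4.
Route 26 first at 22: fill all 6 → 16 left.
Route 22 first at 20: fill all 2 → 14 left.
Fill Route 5 first block (8 at 18) → 6 left.
Route 22/second: +6 of 10 at 13; pool empty.
Total = 22×6 + 20×2 + 18×8 + 13×6 = 394.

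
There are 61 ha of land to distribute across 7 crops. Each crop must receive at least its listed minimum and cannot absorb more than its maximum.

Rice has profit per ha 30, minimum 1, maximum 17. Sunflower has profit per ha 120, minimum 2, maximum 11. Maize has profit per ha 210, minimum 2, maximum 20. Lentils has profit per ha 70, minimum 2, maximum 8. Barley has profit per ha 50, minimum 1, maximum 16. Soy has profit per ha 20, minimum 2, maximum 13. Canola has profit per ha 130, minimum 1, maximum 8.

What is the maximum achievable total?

7740

Meeting every minimum uses 1+2+2+2+1+2+1 = 11 ha, leaving 50.
Order the crops by profit per ha: Maize 210 > Canola 130 > Sunflower 120 > Lentils 70 > Barley 50 > Rice 30 > Soy 20.
Give Maize 18 more to hit its cap of 20 ; 32 left.
Give Canola 7 more to hit its cap of 8 ; 25 left.
Sunflower takes 9 more to reach its cap of 11 ; 16 left.
Lentils: +6 to 8 (cap) ; 10 left.
Barley has room for 15 more but only 10 remain, so it gets 11.
Total = 30×1 + 120×11 + 210×20 + 70×8 + 50×11 + 20×2 + 130×8 = 7740.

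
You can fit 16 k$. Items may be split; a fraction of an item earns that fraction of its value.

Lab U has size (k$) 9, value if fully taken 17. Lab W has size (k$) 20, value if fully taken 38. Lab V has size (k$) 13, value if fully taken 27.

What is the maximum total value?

Best value per unit of size first: Lab V 27/13≈2.08, Lab W 38/20≈1.9, Lab U 17/9≈1.89.
Lab V: take in full, 13 k$ for value 27 ; 3 left.
Fill the last 3 k$ with part of Lab W: 3/20 of it earns 5.7.
Total value = 32.7.

32.7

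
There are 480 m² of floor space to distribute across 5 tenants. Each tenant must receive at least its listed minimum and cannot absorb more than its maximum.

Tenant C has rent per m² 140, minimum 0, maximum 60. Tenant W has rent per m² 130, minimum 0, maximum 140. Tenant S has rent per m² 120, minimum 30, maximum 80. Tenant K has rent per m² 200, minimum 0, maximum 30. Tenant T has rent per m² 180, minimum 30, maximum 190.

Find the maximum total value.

Meeting every minimum uses 0+0+30+0+30 = 60 m², leaving 420.
Highest rent per m² first: Tenant K 200 > Tenant T 180 > Tenant C 140 > Tenant W 130 > Tenant S 120.
Give Tenant K 30 more to hit its cap of 30 — 390 left.
Give Tenant T 160 more to hit its cap of 190 — 230 left.
Tenant C takes 60 more to reach its cap of 60 — 170 left.
Tenant W takes 140 more to reach its cap of 140 — 30 left.
Only 30 left; Tenant S takes them to reach 60.
Total = 140×60 + 130×140 + 120×60 + 200×30 + 180×190 = 74000.

74000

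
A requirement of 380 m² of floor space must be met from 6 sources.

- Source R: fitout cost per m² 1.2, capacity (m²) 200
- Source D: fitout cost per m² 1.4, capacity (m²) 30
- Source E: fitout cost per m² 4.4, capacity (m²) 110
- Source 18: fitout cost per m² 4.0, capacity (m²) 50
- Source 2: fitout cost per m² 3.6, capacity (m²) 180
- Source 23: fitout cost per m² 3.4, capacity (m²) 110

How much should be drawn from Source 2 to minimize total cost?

Cheapest first:
Source R (1.2): use full 200 → 180 m² to go.
Take 30 from Source D at 1.4 → need 150 more.
Take 110 from Source 23 at 3.4 → need 40 more.
Source 2 at 3.6: take 40 of its 180 → requirement met.
Source 18, Source E: unused.

40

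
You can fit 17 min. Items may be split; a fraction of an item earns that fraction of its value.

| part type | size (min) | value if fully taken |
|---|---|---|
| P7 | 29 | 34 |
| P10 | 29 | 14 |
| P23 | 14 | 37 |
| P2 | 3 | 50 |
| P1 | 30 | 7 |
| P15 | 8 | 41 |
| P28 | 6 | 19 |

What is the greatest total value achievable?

Sort by value density: P2 50/3≈16.7, P15 41/8≈5.12, P28 19/6≈3.17, P23 37/14≈2.64, P7 34/29≈1.17, P10 14/29≈0.483, P1 7/30≈0.233.
P2: take in full, 3 min for value 50 ; 14 left.
All 8 min of P15 fit (value 41) ; 6 remain.
Take all of P28 (6 min, value 19) ; 0 min left.
Total value = 110.

110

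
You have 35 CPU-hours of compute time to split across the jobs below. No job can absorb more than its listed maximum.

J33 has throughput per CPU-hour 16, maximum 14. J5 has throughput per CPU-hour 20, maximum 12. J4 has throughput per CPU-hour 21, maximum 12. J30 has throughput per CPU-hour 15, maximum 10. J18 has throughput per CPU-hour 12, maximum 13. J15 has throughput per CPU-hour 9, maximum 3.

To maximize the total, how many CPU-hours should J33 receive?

11

Rank by throughput per CPU-hour: J4 21 > J5 20 > J33 16 > J30 15 > J18 12 > J15 9.
Give J4 12 to hit its cap of 12 → 23 left.
Give J5 12 to hit its cap of 12 → 11 left.
J33: +11 (room for 14) → 11. Pool exhausted.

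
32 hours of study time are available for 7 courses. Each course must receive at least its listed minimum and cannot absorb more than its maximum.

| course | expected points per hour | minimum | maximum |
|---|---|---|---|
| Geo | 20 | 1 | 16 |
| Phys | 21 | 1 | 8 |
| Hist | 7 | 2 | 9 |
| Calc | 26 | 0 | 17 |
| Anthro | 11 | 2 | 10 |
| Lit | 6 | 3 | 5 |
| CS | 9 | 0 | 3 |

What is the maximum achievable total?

663

Meeting every minimum uses 1+1+2+0+2+3+0 = 9 hours, leaving 23.
Rank by expected points per hour: Calc 26 > Phys 21 > Geo 20 > Anthro 11 > CS 9 > Hist 7 > Lit 6.
Give Calc 17 more to hit its cap of 17 → 6 left.
Only 6 left; Phys takes them to reach 7.
Total = 20×1 + 21×7 + 7×2 + 26×17 + 11×2 + 6×3 = 663.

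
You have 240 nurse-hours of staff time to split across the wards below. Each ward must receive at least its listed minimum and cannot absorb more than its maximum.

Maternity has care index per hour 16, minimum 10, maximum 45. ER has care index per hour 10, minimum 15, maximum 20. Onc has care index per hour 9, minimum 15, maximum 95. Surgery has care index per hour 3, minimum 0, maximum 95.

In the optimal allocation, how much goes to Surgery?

80

Meeting every minimum uses 10+15+15+0 = 40 nurse-hours, leaving 200.
Order the wards by care index per hour: Maternity 16 > ER 10 > Onc 9 > Surgery 3.
Maternity takes 35 more to reach its cap of 45 ; 165 left.
ER: +5 to 20 (cap) ; 160 left.
Give Onc 80 more to hit its cap of 95 ; 80 left.
Only 80 left; Surgery takes them to reach 80.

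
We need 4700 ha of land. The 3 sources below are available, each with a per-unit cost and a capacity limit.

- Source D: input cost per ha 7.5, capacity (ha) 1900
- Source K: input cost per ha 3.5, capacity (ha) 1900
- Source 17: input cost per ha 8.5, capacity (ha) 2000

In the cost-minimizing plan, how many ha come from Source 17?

900

Use sources in increasing cost order.
Source K (3.5): use full 1900 — 2800 ha to go.
Source D (7.5): use full 1900 — 900 ha to go.
Source 17 at 8.5: take 900 of its 2000 — requirement met.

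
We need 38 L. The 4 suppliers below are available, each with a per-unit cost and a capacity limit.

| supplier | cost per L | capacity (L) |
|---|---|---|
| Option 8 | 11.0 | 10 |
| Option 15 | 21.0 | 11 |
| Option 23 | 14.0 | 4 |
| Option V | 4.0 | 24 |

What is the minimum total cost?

Fill from the cheapest supplier first.
Option V (4.0): use full 24 → 14 L to go.
Option 8 (11.0): use full 10 → 4 L to go.
Take 4 from Option 23 at 14.0 → need 0 more.
Option 15: unused.
Cost = 24×4.0 + 10×11.0 + 4×14.0 = 262.

262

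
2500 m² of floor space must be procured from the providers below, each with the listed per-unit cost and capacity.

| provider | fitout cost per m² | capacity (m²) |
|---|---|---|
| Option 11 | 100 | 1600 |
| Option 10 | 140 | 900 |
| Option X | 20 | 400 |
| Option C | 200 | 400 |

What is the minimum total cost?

Cheapest first:
Option X at 20: take all 400 m² — 2100 still needed.
Option 11 at 100: take all 1600 m² — 500 still needed.
Option 10 at 140: take 500 of its 900 — requirement met.
Option C: unused.
Cost = 400×20 + 1600×100 + 500×140 = 238000.

238000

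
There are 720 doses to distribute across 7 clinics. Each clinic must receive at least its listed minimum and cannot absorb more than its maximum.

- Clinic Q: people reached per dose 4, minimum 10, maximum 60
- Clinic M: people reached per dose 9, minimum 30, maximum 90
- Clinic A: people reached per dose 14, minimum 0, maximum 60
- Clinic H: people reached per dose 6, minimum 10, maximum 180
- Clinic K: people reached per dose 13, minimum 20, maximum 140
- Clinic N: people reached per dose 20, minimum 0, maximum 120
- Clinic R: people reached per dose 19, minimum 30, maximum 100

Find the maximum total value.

Meeting every minimum uses 10+30+0+10+20+0+30 = 100 doses, leaving 620.
Highest people reached per dose first: Clinic N 20 > Clinic R 19 > Clinic A 14 > Clinic K 13 > Clinic M 9 > Clinic H 6 > Clinic Q 4.
Give Clinic N 120 more to hit its cap of 120 — 500 left.
Clinic R: +70 to 100 (cap) — 430 left.
Clinic A: +60 to 60 (cap) — 370 left.
Clinic K takes 120 more to reach its cap of 140 — 250 left.
Clinic M: +60 to 90 (cap) — 190 left.
Clinic H takes 170 more to reach its cap of 180 — 20 left.
Clinic Q has room for 50 more but only 20 remain, so it gets 30.
Total = 4×30 + 9×90 + 14×60 + 6×180 + 13×140 + 20×120 + 19×100 = 8970.

8970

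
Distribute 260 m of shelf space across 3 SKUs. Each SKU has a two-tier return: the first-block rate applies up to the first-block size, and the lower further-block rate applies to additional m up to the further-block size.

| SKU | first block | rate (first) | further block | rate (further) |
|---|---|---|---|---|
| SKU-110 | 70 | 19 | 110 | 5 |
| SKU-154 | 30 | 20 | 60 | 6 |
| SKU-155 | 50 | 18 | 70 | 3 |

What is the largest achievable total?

Order all 6 blocks by rate: SKU-154/first 20 > SKU-110/first 19 > SKU-155/first 18 > SKU-154/second 6 > SKU-110/second 5 > SKU-155/second 3.
SKU-154/first (20): +30 — 230 left.
SKU-110 first at 19: fill all 70 — 160 left.
SKU-155 first at 18: fill all 50 — 110 left.
SKU-154 second at 6: fill all 60 — 50 left.
50 remain; put them into SKU-110 second at 5.
Total = 20×30 + 19×70 + 18×50 + 6×60 + 5×50 = 3440.

3440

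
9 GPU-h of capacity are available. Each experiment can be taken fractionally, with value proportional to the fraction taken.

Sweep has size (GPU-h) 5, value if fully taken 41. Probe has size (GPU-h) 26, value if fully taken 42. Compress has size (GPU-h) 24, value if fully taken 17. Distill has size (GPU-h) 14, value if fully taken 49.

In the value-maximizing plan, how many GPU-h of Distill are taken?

4

Rank by value-to-size ratio: Sweep 41/5≈8.2, Distill 49/14≈3.5, Probe 42/26≈1.62, Compress 17/24≈0.708.
Take all of Sweep (5 GPU-h, value 41) ; 4 GPU-h left.
Only 4 GPU-h remain; take 4/14 of Distill for value 49×4/14 = 14.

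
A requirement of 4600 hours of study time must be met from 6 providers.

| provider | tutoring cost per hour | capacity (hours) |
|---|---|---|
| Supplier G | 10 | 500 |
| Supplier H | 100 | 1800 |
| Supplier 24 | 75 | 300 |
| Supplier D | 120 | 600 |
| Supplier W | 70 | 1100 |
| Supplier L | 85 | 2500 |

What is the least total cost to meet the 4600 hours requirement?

Fill from the cheapest provider first.
Supplier G at 10: take all 500 hours — 4100 still needed.
Take 1100 from Supplier W at 70 — need 3000 more.
Supplier 24 (75): use full 300 — 2700 hours to go.
Supplier L at 85: take all 2500 hours — 200 still needed.
Supplier H at 100: take 200 of its 1800 — requirement met.
Supplier D: unused.
Cost = 500×10 + 1100×70 + 300×75 + 2500×85 + 200×100 = 337000.

337000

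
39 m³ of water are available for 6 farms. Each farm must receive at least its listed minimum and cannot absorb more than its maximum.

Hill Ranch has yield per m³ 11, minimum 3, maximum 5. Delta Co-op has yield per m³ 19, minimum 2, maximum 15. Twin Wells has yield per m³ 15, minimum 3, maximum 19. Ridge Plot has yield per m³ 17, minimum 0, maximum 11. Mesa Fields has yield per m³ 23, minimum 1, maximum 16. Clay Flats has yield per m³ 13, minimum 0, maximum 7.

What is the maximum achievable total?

Meeting every minimum uses 3+2+3+0+1+0 = 9 m³, leaving 30.
Rank by yield per m³: Mesa Fields 23 > Delta Co-op 19 > Ridge Plot 17 > Twin Wells 15 > Clay Flats 13 > Hill Ranch 11.
Mesa Fields takes 15 more to reach its cap of 16 → 15 left.
Give Delta Co-op 13 more to hit its cap of 15 → 2 left.
Only 2 left; Ridge Plot takes them to reach 2.
Total = 11×3 + 19×15 + 15×3 + 17×2 + 23×16 = 765.

765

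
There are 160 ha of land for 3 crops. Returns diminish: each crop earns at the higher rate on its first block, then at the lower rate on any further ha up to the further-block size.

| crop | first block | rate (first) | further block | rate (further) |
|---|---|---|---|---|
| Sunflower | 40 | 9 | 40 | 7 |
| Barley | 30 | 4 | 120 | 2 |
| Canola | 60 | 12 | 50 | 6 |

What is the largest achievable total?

1480

Treat each block as its own option and order by rate: Canola/first 12 > Sunflower/first 9 > Sunflower/second 7 > Canola/second 6 > Barley/first 4 > Barley/second 2.
Canola first at 12: fill all 60 — 100 left.
Fill Sunflower first block (40 at 9) — 60 left.
Fill Sunflower second block (40 at 7) — 20 left.
Canola/second: +20 of 50 at 6; pool empty.
Total = 12×60 + 9×40 + 7×40 + 6×20 = 1480.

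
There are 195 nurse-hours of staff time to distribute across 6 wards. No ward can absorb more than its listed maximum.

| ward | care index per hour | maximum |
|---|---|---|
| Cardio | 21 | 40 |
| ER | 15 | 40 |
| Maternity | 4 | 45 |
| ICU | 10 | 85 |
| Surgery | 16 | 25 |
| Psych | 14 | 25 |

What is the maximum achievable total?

Order the wards by care index per hour: Cardio 21 > Surgery 16 > ER 15 > Psych 14 > ICU 10 > Maternity 4.
Cardio takes 40 to reach its cap of 40 → 155 left.
Give Surgery 25 to hit its cap of 25 → 130 left.
ER takes 40 to reach its cap of 40 → 90 left.
Psych: +25 to 25 (cap) → 65 left.
Only 65 left; ICU takes them to reach 65.
Total = 21×40 + 15×40 + 10×65 + 16×25 + 14×25 = 2840.

2840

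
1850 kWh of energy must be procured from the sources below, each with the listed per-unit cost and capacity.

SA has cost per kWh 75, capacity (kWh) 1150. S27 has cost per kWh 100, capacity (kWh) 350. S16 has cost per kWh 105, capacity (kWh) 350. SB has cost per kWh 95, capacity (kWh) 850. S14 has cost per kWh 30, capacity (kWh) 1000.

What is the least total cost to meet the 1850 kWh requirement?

93750

Cheapest first:
Take 1000 from S14 at 30 ; need 850 more.
Take 850 from SA at 75 to finish.
SB, S27, S16: unused.
Cost = 1000×30 + 850×75 = 93750.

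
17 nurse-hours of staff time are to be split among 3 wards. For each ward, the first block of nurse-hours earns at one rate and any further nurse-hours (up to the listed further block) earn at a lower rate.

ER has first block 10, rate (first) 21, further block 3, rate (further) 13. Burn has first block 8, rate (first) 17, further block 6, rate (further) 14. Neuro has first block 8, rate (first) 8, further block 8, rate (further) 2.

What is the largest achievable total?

329

Rank every tier by rate: ER/tier1 21 > Burn/tier1 17 > Burn/tier2 14 > ER/tier2 13 > Neuro/tier1 8 > Neuro/tier2 2.
ER/tier1 (21): +10 ; 7 left.
Burn/tier1: +7 of 8 at 17; pool empty.
Total = 21×10 + 17×7 = 329.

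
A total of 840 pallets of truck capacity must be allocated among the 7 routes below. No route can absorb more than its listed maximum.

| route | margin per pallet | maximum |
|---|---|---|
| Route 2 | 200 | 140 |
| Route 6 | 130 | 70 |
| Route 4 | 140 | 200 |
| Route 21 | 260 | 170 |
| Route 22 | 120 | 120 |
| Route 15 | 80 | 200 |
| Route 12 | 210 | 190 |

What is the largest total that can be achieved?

Highest margin per pallet first: Route 21 260 > Route 12 210 > Route 2 200 > Route 4 140 > Route 6 130 > Route 22 120 > Route 15 80.
Route 21: +170 to 170 (cap) → 670 left.
Route 12 takes 190 to reach its cap of 190 → 480 left.
Route 2 takes 140 to reach its cap of 140 → 340 left.
Route 4 takes 200 to reach its cap of 200 → 140 left.
Route 6 takes 70 to reach its cap of 70 → 70 left.
Route 22: +70 (room for 120) → 70. Pool exhausted.
Total = 200×140 + 130×70 + 140×200 + 260×170 + 120×70 + 210×190 = 157600.

157600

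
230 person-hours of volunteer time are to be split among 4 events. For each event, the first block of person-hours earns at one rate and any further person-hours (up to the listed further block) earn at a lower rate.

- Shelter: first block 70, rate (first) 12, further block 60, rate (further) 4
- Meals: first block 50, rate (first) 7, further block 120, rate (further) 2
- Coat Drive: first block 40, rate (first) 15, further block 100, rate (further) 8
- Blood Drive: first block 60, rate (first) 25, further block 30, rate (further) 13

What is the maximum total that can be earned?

Treat each block as its own option and order by rate: Blood Drive/tier1 25 > Coat Drive/tier1 15 > Blood Drive/tier2 13 > Shelter/tier1 12 > Coat Drive/tier2 8 > Meals/tier1 7 > Shelter/tier2 4 > Meals/tier2 2.
Blood Drive/tier1 (25): +60 → 170 left.
Fill Coat Drive tier1 block (40 at 15) → 130 left.
Fill Blood Drive tier2 block (30 at 13) → 100 left.
Fill Shelter tier1 block (70 at 12) → 30 left.
30 remain; put them into Coat Drive tier2 at 8.
Total = 25×60 + 15×40 + 13×30 + 12×70 + 8×30 = 3570.

3570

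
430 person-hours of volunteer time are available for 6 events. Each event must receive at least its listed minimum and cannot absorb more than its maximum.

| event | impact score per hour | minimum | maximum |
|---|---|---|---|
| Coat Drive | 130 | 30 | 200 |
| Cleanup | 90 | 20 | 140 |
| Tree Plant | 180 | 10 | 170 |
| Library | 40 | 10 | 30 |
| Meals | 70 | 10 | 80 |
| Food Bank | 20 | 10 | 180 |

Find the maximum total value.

Meeting every minimum uses 30+20+10+10+10+10 = 90 person-hours, leaving 340.
Highest impact score per hour first: Tree Plant 180 > Coat Drive 130 > Cleanup 90 > Meals 70 > Library 40 > Food Bank 20.
Tree Plant: +160 to 170 (cap) ; 180 left.
Give Coat Drive 170 more to hit its cap of 200 ; 10 left.
Cleanup: +10 (room for 120) → 30. Pool exhausted.
Total = 130×200 + 90×30 + 180×170 + 40×10 + 70×10 + 20×10 = 60600.

60600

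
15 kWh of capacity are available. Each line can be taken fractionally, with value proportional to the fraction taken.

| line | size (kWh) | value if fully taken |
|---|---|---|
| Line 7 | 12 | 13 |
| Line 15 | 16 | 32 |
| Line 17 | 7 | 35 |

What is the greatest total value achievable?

51

Rank by value-to-size ratio: Line 17 35/7≈5, Line 15 32/16≈2, Line 7 13/12≈1.08.
Take all of Line 17 (7 kWh, value 35) → 8 kWh left.
Fill the last 8 kWh with part of Line 15: 8/16 of it earns 16.
Total value = 51.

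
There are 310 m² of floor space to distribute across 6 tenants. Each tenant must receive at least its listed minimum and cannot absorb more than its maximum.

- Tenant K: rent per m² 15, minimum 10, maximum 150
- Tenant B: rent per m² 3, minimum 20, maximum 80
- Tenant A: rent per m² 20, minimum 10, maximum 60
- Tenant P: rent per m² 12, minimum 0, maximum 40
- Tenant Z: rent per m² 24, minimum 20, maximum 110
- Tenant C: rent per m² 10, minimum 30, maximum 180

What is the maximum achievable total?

Meeting every minimum uses 10+20+10+0+20+30 = 90 m², leaving 220.
Rank by rent per m²: Tenant Z 24 > Tenant A 20 > Tenant K 15 > Tenant P 12 > Tenant C 10 > Tenant B 3.
Give Tenant Z 90 more to hit its cap of 110 — 130 left.
Tenant A: +50 to 60 (cap) — 80 left.
Only 80 left; Tenant K takes them to reach 90.
Total = 15×90 + 3×20 + 20×60 + 24×110 + 10×30 = 5550.

5550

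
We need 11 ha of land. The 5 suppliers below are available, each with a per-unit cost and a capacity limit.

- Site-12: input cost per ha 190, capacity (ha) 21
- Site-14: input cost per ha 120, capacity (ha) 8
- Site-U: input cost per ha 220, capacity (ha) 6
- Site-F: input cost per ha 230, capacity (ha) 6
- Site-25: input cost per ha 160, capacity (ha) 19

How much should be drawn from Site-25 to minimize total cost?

3

Fill from the cheapest supplier first.
Site-14 (120): use full 8 ; 3 ha to go.
Take 3 from Site-25 at 160 to finish.
Site-12, Site-U, Site-F: unused.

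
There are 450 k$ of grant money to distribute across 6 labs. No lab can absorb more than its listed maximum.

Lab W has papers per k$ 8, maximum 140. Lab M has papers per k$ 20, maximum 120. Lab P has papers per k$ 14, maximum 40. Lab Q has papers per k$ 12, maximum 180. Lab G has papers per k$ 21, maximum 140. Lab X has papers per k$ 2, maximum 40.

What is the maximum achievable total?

Rank by papers per k$: Lab G 21 > Lab M 20 > Lab P 14 > Lab Q 12 > Lab W 8 > Lab X 2.
Give Lab G 140 to hit its cap of 140 ; 310 left.
Lab M takes 120 to reach its cap of 120 ; 190 left.
Give Lab P 40 to hit its cap of 40 ; 150 left.
Lab Q: +150 (room for 180) → 150. Pool exhausted.
Total = 20×120 + 14×40 + 12×150 + 21×140 = 7700.

7700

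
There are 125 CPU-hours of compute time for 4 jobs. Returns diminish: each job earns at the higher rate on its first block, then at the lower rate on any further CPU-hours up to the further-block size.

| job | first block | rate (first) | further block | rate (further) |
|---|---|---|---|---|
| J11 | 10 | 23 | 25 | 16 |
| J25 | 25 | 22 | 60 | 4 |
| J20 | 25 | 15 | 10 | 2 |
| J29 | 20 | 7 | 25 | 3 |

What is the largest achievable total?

Rank every tier by rate: J11/T1 23 > J25/T1 22 > J11/T2 16 > J20/T1 15 > J29/T1 7 > J25/T2 4 > J29/T2 3 > J20/T2 2.
Fill J11 T1 block (10 at 23) — 115 left.
Fill J25 T1 block (25 at 22) — 90 left.
J11 T2 at 16: fill all 25 — 65 left.
Fill J20 T1 block (25 at 15) — 40 left.
J29/T1 (7): +20 — 20 left.
J25/T2: +20 of 60 at 4; pool empty.
Total = 23×10 + 22×25 + 16×25 + 15×25 + 7×20 + 4×20 = 1775.

1775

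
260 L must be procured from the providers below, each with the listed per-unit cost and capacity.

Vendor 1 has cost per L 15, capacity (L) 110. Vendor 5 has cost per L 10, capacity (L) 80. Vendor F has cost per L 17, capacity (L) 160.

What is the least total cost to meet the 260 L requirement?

Use providers in increasing cost order.
Vendor 5 (10): use full 80 — 180 L to go.
Take 110 from Vendor 1 at 15 — need 70 more.
Vendor F at 17: take 70 of its 160 — requirement met.
Cost = 80×10 + 110×15 + 70×17 = 3640.

3640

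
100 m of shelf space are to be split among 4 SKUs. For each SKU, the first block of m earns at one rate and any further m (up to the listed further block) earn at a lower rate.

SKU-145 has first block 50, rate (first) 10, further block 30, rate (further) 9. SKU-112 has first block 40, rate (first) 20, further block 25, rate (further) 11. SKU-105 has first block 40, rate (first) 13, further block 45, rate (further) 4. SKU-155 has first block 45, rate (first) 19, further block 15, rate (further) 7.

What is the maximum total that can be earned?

Order all 8 blocks by rate: SKU-112/tier1 20 > SKU-155/tier1 19 > SKU-105/tier1 13 > SKU-112/tier2 11 > SKU-145/tier1 10 > SKU-145/tier2 9 > SKU-155/tier2 7 > SKU-105/tier2 4.
Fill SKU-112 tier1 block (40 at 20) — 60 left.
Fill SKU-155 tier1 block (45 at 19) — 15 left.
SKU-105/tier1: +15 of 40 at 13; pool empty.
Total = 20×40 + 19×45 + 13×15 = 1850.

1850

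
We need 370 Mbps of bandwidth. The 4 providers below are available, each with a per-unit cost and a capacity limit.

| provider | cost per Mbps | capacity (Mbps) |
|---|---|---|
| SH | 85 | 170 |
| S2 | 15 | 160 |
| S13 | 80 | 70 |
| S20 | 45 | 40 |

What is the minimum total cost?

Fill from the cheapest provider first.
S2 at 15: take all 160 Mbps → 210 still needed.
S20 at 45: take all 40 Mbps → 170 still needed.
S13 (80): use full 70 → 100 Mbps to go.
SH at 85: take 100 of its 170 → requirement met.
Cost = 160×15 + 40×45 + 70×80 + 100×85 = 18300.

18300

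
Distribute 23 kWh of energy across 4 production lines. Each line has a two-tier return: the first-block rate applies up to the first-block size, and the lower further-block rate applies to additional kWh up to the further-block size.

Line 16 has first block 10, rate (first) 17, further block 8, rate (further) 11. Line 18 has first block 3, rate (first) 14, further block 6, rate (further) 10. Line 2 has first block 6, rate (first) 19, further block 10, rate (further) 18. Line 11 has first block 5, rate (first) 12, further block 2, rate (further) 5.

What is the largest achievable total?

413

Order all 8 blocks by rate: Line 2/tier1 19 > Line 2/tier2 18 > Line 16/tier1 17 > Line 18/tier1 14 > Line 11/tier1 12 > Line 16/tier2 11 > Line 18/tier2 10 > Line 11/tier2 5.
Line 2 tier1 at 19: fill all 6 — 17 left.
Line 2 tier2 at 18: fill all 10 — 7 left.
Line 16/tier1: +7 of 10 at 17; pool empty.
Total = 19×6 + 18×10 + 17×7 = 413.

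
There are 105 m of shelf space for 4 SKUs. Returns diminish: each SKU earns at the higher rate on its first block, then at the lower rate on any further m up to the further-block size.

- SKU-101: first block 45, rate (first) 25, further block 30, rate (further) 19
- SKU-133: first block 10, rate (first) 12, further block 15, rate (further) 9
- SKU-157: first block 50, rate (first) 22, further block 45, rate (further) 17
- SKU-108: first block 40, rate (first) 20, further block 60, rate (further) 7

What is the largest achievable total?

Treat each block as its own option and order by rate: SKU-101/first 25 > SKU-157/first 22 > SKU-108/first 20 > SKU-101/second 19 > SKU-157/second 17 > SKU-133/first 12 > SKU-133/second 9 > SKU-108/second 7.
Fill SKU-101 first block (45 at 25) → 60 left.
SKU-157/first (22): +50 → 10 left.
10 remain; put them into SKU-108 first at 20.
Total = 25×45 + 22×50 + 20×10 = 2425.

2425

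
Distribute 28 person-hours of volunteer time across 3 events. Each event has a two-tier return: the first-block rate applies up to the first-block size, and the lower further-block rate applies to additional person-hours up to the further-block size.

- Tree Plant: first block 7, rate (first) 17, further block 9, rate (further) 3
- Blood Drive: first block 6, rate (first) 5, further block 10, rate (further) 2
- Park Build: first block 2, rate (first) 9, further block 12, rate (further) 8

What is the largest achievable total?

Rank every tier by rate: Tree Plant/first 17 > Park Build/first 9 > Park Build/second 8 > Blood Drive/first 5 > Tree Plant/second 3 > Blood Drive/second 2.
Tree Plant first at 17: fill all 7 → 21 left.
Fill Park Build first block (2 at 9) → 19 left.
Park Build/second (8): +12 → 7 left.
Blood Drive first at 5: fill all 6 → 1 left.
Tree Plant/second: +1 of 9 at 3; pool empty.
Total = 17×7 + 9×2 + 8×12 + 5×6 + 3×1 = 266.

266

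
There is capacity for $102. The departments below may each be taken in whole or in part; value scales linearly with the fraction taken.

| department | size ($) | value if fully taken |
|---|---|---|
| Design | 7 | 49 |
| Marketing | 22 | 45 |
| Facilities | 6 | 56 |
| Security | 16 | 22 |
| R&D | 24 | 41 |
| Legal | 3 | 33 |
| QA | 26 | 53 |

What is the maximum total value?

296.25

Rank by value-to-size ratio: Legal 33/3≈11, Facilities 56/6≈9.33, Design 49/7≈7, Marketing 45/22≈2.05, QA 53/26≈2.04, R&D 41/24≈1.71, Security 22/16≈1.38.
All 3 $ of Legal fit (value 33) → 99 remain.
All 6 $ of Facilities fit (value 56) → 93 remain.
All 7 $ of Design fit (value 49) → 86 remain.
All 22 $ of Marketing fit (value 45) → 64 remain.
All 26 $ of QA fit (value 53) → 38 remain.
R&D: take in full, 24 $ for value 41 → 14 left.
14 $ left: a 14/16 share of Security gives 22×14/16 = 19.25.
Total value = 296.25.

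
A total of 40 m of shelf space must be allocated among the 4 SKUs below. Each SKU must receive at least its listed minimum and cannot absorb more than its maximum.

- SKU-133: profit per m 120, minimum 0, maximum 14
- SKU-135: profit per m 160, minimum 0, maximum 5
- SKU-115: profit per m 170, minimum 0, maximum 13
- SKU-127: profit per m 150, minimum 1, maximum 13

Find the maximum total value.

6040

Meeting every minimum uses 0+0+0+1 = 1 m, leaving 39.
Rank by profit per m: SKU-115 170 > SKU-135 160 > SKU-127 150 > SKU-133 120.
SKU-115 takes 13 more to reach its cap of 13 — 26 left.
Give SKU-135 5 more to hit its cap of 5 — 21 left.
SKU-127: +12 to 13 (cap) — 9 left.
SKU-133 has room for 14 more but only 9 remain, so it gets 9.
Total = 120×9 + 160×5 + 170×13 + 150×13 = 6040.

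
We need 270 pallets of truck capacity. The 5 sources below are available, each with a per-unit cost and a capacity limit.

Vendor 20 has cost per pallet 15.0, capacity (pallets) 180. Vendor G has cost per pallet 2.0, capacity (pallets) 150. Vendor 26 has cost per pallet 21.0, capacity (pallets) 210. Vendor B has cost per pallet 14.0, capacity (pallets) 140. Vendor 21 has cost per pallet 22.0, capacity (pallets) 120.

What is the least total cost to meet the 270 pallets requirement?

Cheapest first:
Vendor G (2.0): use full 150 → 120 pallets to go.
Take 120 from Vendor B at 14.0 to finish.
Vendor 20, Vendor 26, Vendor 21: unused.
Cost = 150×2.0 + 120×14.0 = 1980.

1980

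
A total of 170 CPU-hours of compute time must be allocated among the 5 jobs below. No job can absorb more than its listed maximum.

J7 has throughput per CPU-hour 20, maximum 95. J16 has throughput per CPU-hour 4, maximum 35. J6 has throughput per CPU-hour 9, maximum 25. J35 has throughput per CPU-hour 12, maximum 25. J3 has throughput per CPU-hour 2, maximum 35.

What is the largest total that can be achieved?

2525

Highest throughput per CPU-hour first: J7 20 > J35 12 > J6 9 > J16 4 > J3 2.
J7: +95 to 95 (cap) → 75 left.
J35 takes 25 to reach its cap of 25 → 50 left.
Give J6 25 to hit its cap of 25 → 25 left.
J16: +25 (room for 35) → 25. Pool exhausted.
Total = 20×95 + 4×25 + 9×25 + 12×25 = 2525.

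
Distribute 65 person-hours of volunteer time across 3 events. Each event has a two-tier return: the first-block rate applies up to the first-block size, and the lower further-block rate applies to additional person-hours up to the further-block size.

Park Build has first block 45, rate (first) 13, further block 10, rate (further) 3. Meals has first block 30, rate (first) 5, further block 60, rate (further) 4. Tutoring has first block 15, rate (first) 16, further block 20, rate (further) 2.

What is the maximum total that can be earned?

850

Treat each block as its own option and order by rate: Tutoring/first 16 > Park Build/first 13 > Meals/first 5 > Meals/second 4 > Park Build/second 3 > Tutoring/second 2.
Tutoring first at 16: fill all 15 → 50 left.
Park Build/first (13): +45 → 5 left.
Meals/first: +5 of 30 at 5; pool empty.
Total = 16×15 + 13×45 + 5×5 = 850.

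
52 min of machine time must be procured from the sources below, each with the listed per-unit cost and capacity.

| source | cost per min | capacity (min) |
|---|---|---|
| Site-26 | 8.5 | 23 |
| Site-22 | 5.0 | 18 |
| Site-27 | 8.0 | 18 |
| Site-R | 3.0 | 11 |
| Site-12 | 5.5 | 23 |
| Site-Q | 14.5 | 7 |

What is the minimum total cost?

Use sources in increasing cost order.
Site-R (3.0): use full 11 → 41 min to go.
Take 18 from Site-22 at 5.0 → need 23 more.
Site-12 at 5.5: take all 23 min → 0 still needed.
Site-27, Site-26, Site-Q: unused.
Cost = 11×3.0 + 18×5.0 + 23×5.5 = 249.5.

249.5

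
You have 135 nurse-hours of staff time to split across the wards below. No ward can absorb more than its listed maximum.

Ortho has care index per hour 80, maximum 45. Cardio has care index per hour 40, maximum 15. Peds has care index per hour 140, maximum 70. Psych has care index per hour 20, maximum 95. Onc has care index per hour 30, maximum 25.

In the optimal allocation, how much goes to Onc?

5

Order the wards by care index per hour: Peds 140 > Ortho 80 > Cardio 40 > Onc 30 > Psych 20.
Give Peds 70 to hit its cap of 70 — 65 left.
Ortho takes 45 to reach its cap of 45 — 20 left.
Give Cardio 15 to hit its cap of 15 — 5 left.
Onc has room for 25 but only 5 remain, so it gets 5.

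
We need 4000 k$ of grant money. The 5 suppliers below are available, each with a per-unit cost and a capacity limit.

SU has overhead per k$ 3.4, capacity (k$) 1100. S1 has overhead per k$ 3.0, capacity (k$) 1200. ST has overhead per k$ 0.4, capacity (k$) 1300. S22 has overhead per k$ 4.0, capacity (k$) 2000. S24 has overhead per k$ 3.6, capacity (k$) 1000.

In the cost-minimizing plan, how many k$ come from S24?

400

Cheapest first:
Take 1300 from ST at 0.4 → need 2700 more.
S1 (3.0): use full 1200 → 1500 k$ to go.
SU at 3.4: take all 1100 k$ → 400 still needed.
Take 400 from S24 at 3.6 to finish.
S22: unused.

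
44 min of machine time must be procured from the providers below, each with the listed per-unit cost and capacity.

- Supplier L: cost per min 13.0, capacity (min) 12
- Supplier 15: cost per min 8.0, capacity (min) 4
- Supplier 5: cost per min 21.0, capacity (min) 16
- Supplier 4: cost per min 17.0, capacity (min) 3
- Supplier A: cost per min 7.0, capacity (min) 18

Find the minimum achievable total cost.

Fill from the cheapest provider first.
Supplier A at 7.0: take all 18 min — 26 still needed.
Take 4 from Supplier 15 at 8.0 — need 22 more.
Supplier L at 13.0: take all 12 min — 10 still needed.
Supplier 4 (17.0): use full 3 — 7 min to go.
Take 7 from Supplier 5 at 21.0 to finish.
Cost = 18×7.0 + 4×8.0 + 12×13.0 + 3×17.0 + 7×21.0 = 512.

512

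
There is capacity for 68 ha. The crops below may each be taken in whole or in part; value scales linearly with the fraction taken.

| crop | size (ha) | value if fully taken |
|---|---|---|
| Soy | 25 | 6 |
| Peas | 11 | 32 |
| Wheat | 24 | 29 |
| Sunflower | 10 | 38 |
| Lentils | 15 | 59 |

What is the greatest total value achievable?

159.92

Rank by value-to-size ratio: Lentils 59/15≈3.93, Sunflower 38/10≈3.8, Peas 32/11≈2.91, Wheat 29/24≈1.21, Soy 6/25≈0.24.
Take all of Lentils (15 ha, value 59) ; 53 ha left.
All 10 ha of Sunflower fit (value 38) ; 43 remain.
All 11 ha of Peas fit (value 32) ; 32 remain.
Take all of Wheat (24 ha, value 29) ; 8 ha left.
Fill the last 8 ha with part of Soy: 8/25 of it earns 1.92.
Total value = 159.92.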